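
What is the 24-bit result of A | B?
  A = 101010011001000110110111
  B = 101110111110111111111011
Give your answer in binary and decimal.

Apply | to each column (1 where either bit is 1):
  101010011001000110110111
| 101110111110111111111011
--------------------------
  101110111111111111111111

Answer: 101110111111111111111111 (12320767)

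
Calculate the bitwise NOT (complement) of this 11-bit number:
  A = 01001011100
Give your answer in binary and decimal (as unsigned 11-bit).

Flip each bit (0->1, 1->0):
  01001011100
  10110100011

Answer: 10110100011 (1443)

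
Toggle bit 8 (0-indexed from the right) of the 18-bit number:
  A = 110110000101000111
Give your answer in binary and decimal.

Mask = 1 << 8 = 000000000100000000
Bit 8 of A is 1; XOR with the mask flips it to 0.
  110110000101000111
^ 000000000100000000
--------------------
  110110000001000111

Answer: 110110000001000111 (221255)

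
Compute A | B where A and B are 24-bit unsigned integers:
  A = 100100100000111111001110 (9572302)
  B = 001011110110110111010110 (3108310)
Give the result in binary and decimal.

Apply | to each column (1 where either bit is 1):
  100100100000111111001110
| 001011110110110111010110
--------------------------
  101111110110111111011110

Answer: 101111110110111111011110 (12546014)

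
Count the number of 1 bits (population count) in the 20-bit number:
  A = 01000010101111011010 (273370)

01000010101111011010
1-bits at positions (from bit 0 = LSB): 1, 3, 4, 6, 7, 8, 9, 11, 13, 18
Count = 10

Answer: 10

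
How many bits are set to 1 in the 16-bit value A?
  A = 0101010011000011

0101010011000011
1-bits at positions (from bit 0 = LSB): 0, 1, 6, 7, 10, 12, 14
Count = 7

Answer: 7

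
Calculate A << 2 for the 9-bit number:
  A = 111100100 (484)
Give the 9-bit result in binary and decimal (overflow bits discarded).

Shift left by 2: drop the top 2 bit(s), append 2 zero(s) on the right.
  111100100  ->  discard [11], keep [1100100], append 00
= 110010000

Answer: 110010000 (400)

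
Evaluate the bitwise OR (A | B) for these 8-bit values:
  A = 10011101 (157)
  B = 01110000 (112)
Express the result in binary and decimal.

Apply | to each column (1 where either bit is 1):
  10011101
| 01110000
----------
  11111101

Answer: 11111101 (253)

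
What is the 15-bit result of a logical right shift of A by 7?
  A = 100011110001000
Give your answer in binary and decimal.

Logical shift right by 7: drop the bottom 7 bit(s), prepend 7 zero(s) on the left.
  100011110001000  ->  keep [10001111], discard [0001000], prepend 0000000
= 000000010001111

Answer: 000000010001111 (143)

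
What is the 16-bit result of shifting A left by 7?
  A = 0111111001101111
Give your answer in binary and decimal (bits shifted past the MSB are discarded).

Shift left by 7: drop the top 7 bit(s), append 7 zero(s) on the right.
  0111111001101111  ->  discard [0111111], keep [001101111], append 0000000
= 0011011110000000

Answer: 0011011110000000 (14208)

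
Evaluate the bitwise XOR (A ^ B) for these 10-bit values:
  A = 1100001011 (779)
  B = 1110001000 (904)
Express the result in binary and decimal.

Apply ^ to each column (1 where bits differ):
  1100001011
^ 1110001000
------------
  0010000011

Answer: 0010000011 (131)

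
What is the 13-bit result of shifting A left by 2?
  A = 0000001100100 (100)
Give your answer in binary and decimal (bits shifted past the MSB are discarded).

Shift left by 2: drop the top 2 bit(s), append 2 zero(s) on the right.
  0000001100100  ->  discard [00], keep [00001100100], append 00
= 0000110010000

Answer: 0000110010000 (400)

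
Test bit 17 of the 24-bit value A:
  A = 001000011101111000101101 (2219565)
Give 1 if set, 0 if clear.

Bit 17 is the 18th from the right.
  001000011101111000101101
        ^
That bit is 0.

Answer: 0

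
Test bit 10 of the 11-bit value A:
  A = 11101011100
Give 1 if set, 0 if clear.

Bit 10 is the 11th from the right.
  11101011100
  ^
That bit is 1.

Answer: 1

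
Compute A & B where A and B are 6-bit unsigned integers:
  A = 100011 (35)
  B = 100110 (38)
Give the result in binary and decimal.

Apply & to each column (1 only where both bits are 1):
  100011
& 100110
--------
  100010

Answer: 100010 (34)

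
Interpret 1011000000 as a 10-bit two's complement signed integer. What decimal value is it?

MSB is 1, so the value is negative. Find the magnitude:
1. Invert bits:  0100111111
2. Add 1:        0101000000  = 320
3. Apply sign:   -320

Answer: -320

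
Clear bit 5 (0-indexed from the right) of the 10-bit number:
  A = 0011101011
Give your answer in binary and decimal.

Mask = ~(1 << 5) = 1111011111
Bit 5 of A is 1, so AND-ing with the mask clears it to 0.
  0011101011
& 1111011111
------------
  0011001011

Answer: 0011001011 (203)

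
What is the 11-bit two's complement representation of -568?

1. Binary of +568:  01000111000
2. Invert bits:     10111000111
3. Add 1:           10111001000

Answer: 10111001000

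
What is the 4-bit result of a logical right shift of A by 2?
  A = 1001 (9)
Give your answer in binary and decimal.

Logical shift right by 2: drop the bottom 2 bit(s), prepend 2 zero(s) on the left.
  1001  ->  keep [10], discard [01], prepend 00
= 0010

Answer: 0010 (2)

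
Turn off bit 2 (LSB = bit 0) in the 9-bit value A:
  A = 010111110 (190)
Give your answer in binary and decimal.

Mask = ~(1 << 2) = 111111011
Bit 2 of A is 1, so AND-ing with the mask clears it to 0.
  010111110
& 111111011
-----------
  010111010

Answer: 010111010 (186)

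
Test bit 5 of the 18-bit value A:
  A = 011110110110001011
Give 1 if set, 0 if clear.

Bit 5 is the 6th from the right.
  011110110110001011
              ^
That bit is 0.

Answer: 0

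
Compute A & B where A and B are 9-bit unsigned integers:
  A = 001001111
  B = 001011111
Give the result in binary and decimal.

Apply & to each column (1 only where both bits are 1):
  001001111
& 001011111
-----------
  001001111

Answer: 001001111 (79)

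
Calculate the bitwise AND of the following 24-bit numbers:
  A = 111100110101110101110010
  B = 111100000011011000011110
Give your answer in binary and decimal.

Apply & to each column (1 only where both bits are 1):
  111100110101110101110010
& 111100000011011000011110
--------------------------
  111100000001010000010010

Answer: 111100000001010000010010 (15733778)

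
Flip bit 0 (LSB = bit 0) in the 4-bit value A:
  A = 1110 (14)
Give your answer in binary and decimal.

Mask = 1 << 0 = 0001
Bit 0 of A is 0; XOR with the mask flips it to 1.
  1110
^ 0001
------
  1111

Answer: 1111 (15)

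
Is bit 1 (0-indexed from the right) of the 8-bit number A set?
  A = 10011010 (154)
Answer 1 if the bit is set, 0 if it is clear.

Bit 1 is the 2nd from the right.
  10011010
        ^
That bit is 1.

Answer: 1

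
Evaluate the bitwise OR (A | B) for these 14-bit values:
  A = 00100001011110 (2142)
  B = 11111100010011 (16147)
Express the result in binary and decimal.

Apply | to each column (1 where either bit is 1):
  00100001011110
| 11111100010011
----------------
  11111101011111

Answer: 11111101011111 (16223)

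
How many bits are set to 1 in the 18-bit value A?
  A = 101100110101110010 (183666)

101100110101110010
1-bits at positions (from bit 0 = LSB): 1, 4, 5, 6, 8, 10, 11, 14, 15, 17
Count = 10

Answer: 10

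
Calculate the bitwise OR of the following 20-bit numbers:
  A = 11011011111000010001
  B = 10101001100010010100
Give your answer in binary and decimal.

Apply | to each column (1 where either bit is 1):
  11011011111000010001
| 10101001100010010100
----------------------
  11111011111010010101

Answer: 11111011111010010101 (1031829)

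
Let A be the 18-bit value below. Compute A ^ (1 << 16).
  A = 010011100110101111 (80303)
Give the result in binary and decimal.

Mask = 1 << 16 = 010000000000000000
Bit 16 of A is 1; XOR with the mask flips it to 0.
  010011100110101111
^ 010000000000000000
--------------------
  000011100110101111

Answer: 000011100110101111 (14767)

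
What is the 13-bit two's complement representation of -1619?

1. Binary of +1619:  0011001010011
2. Invert bits:     1100110101100
3. Add 1:           1100110101101

Answer: 1100110101101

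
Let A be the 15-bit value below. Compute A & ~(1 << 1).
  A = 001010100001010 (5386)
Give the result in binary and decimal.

Mask = ~(1 << 1) = 111111111111101
Bit 1 of A is 1, so AND-ing with the mask clears it to 0.
  001010100001010
& 111111111111101
-----------------
  001010100001000

Answer: 001010100001000 (5384)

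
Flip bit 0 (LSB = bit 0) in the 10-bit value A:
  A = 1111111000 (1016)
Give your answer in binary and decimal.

Mask = 1 << 0 = 0000000001
Bit 0 of A is 0; XOR with the mask flips it to 1.
  1111111000
^ 0000000001
------------
  1111111001

Answer: 1111111001 (1017)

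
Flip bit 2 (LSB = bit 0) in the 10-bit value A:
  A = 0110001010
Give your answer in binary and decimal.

Mask = 1 << 2 = 0000000100
Bit 2 of A is 0; XOR with the mask flips it to 1.
  0110001010
^ 0000000100
------------
  0110001110

Answer: 0110001110 (398)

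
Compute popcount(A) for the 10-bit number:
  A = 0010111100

0010111100
1-bits at positions (from bit 0 = LSB): 2, 3, 4, 5, 7
Count = 5

Answer: 5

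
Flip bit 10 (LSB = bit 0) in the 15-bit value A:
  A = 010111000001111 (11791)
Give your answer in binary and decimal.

Mask = 1 << 10 = 000010000000000
Bit 10 of A is 1; XOR with the mask flips it to 0.
  010111000001111
^ 000010000000000
-----------------
  010101000001111

Answer: 010101000001111 (10767)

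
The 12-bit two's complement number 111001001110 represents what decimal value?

MSB is 1, so the value is negative. Find the magnitude:
1. Invert bits:  000110110001
2. Add 1:        000110110010  = 434
3. Apply sign:   -434

Answer: -434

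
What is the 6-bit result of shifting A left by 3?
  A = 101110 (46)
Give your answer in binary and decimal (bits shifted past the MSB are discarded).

Shift left by 3: drop the top 3 bit(s), append 3 zero(s) on the right.
  101110  ->  discard [101], keep [110], append 000
= 110000

Answer: 110000 (48)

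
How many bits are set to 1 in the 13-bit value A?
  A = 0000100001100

0000100001100
1-bits at positions (from bit 0 = LSB): 2, 3, 8
Count = 3

Answer: 3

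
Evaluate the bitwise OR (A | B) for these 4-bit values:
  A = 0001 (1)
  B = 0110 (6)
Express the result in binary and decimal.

Apply | to each column (1 where either bit is 1):
  0001
| 0110
------
  0111

Answer: 0111 (7)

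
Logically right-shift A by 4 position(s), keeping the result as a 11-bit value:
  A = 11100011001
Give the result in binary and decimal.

Logical shift right by 4: drop the bottom 4 bit(s), prepend 4 zero(s) on the left.
  11100011001  ->  keep [1110001], discard [1001], prepend 0000
= 00001110001

Answer: 00001110001 (113)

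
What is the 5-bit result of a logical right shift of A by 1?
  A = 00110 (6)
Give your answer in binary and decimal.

Logical shift right by 1: drop the bottom 1 bit(s), prepend 1 zero(s) on the left.
  00110  ->  keep [0011], discard [0], prepend 0
= 00011

Answer: 00011 (3)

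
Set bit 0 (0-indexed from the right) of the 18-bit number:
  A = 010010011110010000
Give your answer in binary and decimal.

Mask = 1 << 0 = 000000000000000001
Bit 0 of A is 0, so OR-ing with the mask flips it to 1.
  010010011110010000
| 000000000000000001
--------------------
  010010011110010001

Answer: 010010011110010001 (75665)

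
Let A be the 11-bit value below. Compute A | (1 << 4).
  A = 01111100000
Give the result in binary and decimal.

Mask = 1 << 4 = 00000010000
Bit 4 of A is 0, so OR-ing with the mask flips it to 1.
  01111100000
| 00000010000
-------------
  01111110000

Answer: 01111110000 (1008)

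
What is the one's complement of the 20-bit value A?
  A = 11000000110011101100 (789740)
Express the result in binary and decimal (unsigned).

Flip each bit (0->1, 1->0):
  11000000110011101100
  00111111001100010011

Answer: 00111111001100010011 (258835)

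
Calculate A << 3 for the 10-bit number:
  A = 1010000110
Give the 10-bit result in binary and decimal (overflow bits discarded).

Shift left by 3: drop the top 3 bit(s), append 3 zero(s) on the right.
  1010000110  ->  discard [101], keep [0000110], append 000
= 0000110000

Answer: 0000110000 (48)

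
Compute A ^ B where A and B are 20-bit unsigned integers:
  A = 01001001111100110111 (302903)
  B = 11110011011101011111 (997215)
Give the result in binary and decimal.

Apply ^ to each column (1 where bits differ):
  01001001111100110111
^ 11110011011101011111
----------------------
  10111010100001101000

Answer: 10111010100001101000 (764008)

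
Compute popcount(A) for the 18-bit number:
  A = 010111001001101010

010111001001101010
1-bits at positions (from bit 0 = LSB): 1, 3, 5, 6, 9, 12, 13, 14, 16
Count = 9

Answer: 9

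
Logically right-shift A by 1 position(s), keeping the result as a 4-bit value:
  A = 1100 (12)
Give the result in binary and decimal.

Logical shift right by 1: drop the bottom 1 bit(s), prepend 1 zero(s) on the left.
  1100  ->  keep [110], discard [0], prepend 0
= 0110

Answer: 0110 (6)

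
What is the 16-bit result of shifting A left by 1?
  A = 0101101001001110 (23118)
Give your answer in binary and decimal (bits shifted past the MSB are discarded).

Shift left by 1: drop the top 1 bit(s), append 1 zero(s) on the right.
  0101101001001110  ->  discard [0], keep [101101001001110], append 0
= 1011010010011100

Answer: 1011010010011100 (46236)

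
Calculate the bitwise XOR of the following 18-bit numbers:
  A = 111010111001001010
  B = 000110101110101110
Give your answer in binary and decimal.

Apply ^ to each column (1 where bits differ):
  111010111001001010
^ 000110101110101110
--------------------
  111100010111100100

Answer: 111100010111100100 (247268)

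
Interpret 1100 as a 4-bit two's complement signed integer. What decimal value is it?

MSB is 1, so the value is negative. Find the magnitude:
1. Invert bits:  0011
2. Add 1:        0100  = 4
3. Apply sign:   -4

Answer: -4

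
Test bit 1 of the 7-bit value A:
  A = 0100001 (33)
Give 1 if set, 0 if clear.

Bit 1 is the 2nd from the right.
  0100001
       ^
That bit is 0.

Answer: 0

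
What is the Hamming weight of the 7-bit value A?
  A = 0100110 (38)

0100110
1-bits at positions (from bit 0 = LSB): 1, 2, 5
Count = 3

Answer: 3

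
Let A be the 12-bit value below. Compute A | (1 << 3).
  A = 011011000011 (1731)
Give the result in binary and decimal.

Mask = 1 << 3 = 000000001000
Bit 3 of A is 0, so OR-ing with the mask flips it to 1.
  011011000011
| 000000001000
--------------
  011011001011

Answer: 011011001011 (1739)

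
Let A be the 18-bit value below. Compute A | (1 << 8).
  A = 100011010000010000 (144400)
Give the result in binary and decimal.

Mask = 1 << 8 = 000000000100000000
Bit 8 of A is 0, so OR-ing with the mask flips it to 1.
  100011010000010000
| 000000000100000000
--------------------
  100011010100010000

Answer: 100011010100010000 (144656)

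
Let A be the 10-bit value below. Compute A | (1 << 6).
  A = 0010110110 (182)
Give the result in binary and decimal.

Mask = 1 << 6 = 0001000000
Bit 6 of A is 0, so OR-ing with the mask flips it to 1.
  0010110110
| 0001000000
------------
  0011110110

Answer: 0011110110 (246)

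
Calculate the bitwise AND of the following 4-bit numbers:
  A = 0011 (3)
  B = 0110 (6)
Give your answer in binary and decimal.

Apply & to each column (1 only where both bits are 1):
  0011
& 0110
------
  0010

Answer: 0010 (2)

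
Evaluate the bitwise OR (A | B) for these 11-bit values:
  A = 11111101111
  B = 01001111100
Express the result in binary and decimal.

Apply | to each column (1 where either bit is 1):
  11111101111
| 01001111100
-------------
  11111111111

Answer: 11111111111 (2047)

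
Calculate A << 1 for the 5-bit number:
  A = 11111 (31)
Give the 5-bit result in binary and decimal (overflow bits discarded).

Shift left by 1: drop the top 1 bit(s), append 1 zero(s) on the right.
  11111  ->  discard [1], keep [1111], append 0
= 11110

Answer: 11110 (30)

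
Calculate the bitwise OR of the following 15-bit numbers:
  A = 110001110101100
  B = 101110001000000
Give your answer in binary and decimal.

Apply | to each column (1 where either bit is 1):
  110001110101100
| 101110001000000
-----------------
  111111111101100

Answer: 111111111101100 (32748)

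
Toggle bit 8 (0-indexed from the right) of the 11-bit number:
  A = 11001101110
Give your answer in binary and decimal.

Mask = 1 << 8 = 00100000000
Bit 8 of A is 0; XOR with the mask flips it to 1.
  11001101110
^ 00100000000
-------------
  11101101110

Answer: 11101101110 (1902)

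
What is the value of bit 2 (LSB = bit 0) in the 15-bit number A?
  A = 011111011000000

Bit 2 is the 3rd from the right.
  011111011000000
              ^
That bit is 0.

Answer: 0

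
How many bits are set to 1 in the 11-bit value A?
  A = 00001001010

00001001010
1-bits at positions (from bit 0 = LSB): 1, 3, 6
Count = 3

Answer: 3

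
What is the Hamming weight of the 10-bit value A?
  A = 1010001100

1010001100
1-bits at positions (from bit 0 = LSB): 2, 3, 7, 9
Count = 4

Answer: 4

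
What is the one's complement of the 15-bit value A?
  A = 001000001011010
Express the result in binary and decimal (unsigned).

Flip each bit (0->1, 1->0):
  001000001011010
  110111110100101

Answer: 110111110100101 (28581)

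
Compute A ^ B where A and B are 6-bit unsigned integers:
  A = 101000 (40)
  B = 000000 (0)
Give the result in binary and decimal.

Apply ^ to each column (1 where bits differ):
  101000
^ 000000
--------
  101000

Answer: 101000 (40)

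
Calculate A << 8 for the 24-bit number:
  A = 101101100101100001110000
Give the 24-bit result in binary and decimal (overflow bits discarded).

Shift left by 8: drop the top 8 bit(s), append 8 zero(s) on the right.
  101101100101100001110000  ->  discard [10110110], keep [0101100001110000], append 00000000
= 010110000111000000000000

Answer: 010110000111000000000000 (5795840)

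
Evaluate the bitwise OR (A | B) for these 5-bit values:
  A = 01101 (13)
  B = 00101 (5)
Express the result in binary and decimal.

Apply | to each column (1 where either bit is 1):
  01101
| 00101
-------
  01101

Answer: 01101 (13)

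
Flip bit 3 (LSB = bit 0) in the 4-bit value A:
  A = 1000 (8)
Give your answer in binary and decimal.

Mask = 1 << 3 = 1000
Bit 3 of A is 1; XOR with the mask flips it to 0.
  1000
^ 1000
------
  0000

Answer: 0000 (0)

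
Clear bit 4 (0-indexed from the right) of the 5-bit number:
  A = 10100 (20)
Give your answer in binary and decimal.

Mask = ~(1 << 4) = 01111
Bit 4 of A is 1, so AND-ing with the mask clears it to 0.
  10100
& 01111
-------
  00100

Answer: 00100 (4)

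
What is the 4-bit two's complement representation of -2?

1. Binary of +2:  0010
2. Invert bits:     1101
3. Add 1:           1110

Answer: 1110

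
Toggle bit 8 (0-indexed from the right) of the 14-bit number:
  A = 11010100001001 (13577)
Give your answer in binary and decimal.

Mask = 1 << 8 = 00000100000000
Bit 8 of A is 1; XOR with the mask flips it to 0.
  11010100001001
^ 00000100000000
----------------
  11010000001001

Answer: 11010000001001 (13321)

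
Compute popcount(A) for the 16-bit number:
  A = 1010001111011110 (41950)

1010001111011110
1-bits at positions (from bit 0 = LSB): 1, 2, 3, 4, 6, 7, 8, 9, 13, 15
Count = 10

Answer: 10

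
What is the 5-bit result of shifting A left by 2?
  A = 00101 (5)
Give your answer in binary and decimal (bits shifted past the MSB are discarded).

Shift left by 2: drop the top 2 bit(s), append 2 zero(s) on the right.
  00101  ->  discard [00], keep [101], append 00
= 10100

Answer: 10100 (20)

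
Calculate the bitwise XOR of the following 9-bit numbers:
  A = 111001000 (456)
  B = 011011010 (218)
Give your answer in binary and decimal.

Apply ^ to each column (1 where bits differ):
  111001000
^ 011011010
-----------
  100010010

Answer: 100010010 (274)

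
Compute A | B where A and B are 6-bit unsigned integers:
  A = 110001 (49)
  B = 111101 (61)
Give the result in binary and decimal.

Apply | to each column (1 where either bit is 1):
  110001
| 111101
--------
  111101

Answer: 111101 (61)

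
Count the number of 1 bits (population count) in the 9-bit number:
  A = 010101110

010101110
1-bits at positions (from bit 0 = LSB): 1, 2, 3, 5, 7
Count = 5

Answer: 5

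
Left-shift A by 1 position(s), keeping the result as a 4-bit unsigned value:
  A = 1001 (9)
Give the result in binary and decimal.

Shift left by 1: drop the top 1 bit(s), append 1 zero(s) on the right.
  1001  ->  discard [1], keep [001], append 0
= 0010

Answer: 0010 (2)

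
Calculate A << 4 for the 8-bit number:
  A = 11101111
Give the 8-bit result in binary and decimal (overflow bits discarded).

Shift left by 4: drop the top 4 bit(s), append 4 zero(s) on the right.
  11101111  ->  discard [1110], keep [1111], append 0000
= 11110000

Answer: 11110000 (240)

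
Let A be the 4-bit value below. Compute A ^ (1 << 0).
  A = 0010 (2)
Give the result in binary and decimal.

Mask = 1 << 0 = 0001
Bit 0 of A is 0; XOR with the mask flips it to 1.
  0010
^ 0001
------
  0011

Answer: 0011 (3)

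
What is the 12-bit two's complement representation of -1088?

1. Binary of +1088:  010001000000
2. Invert bits:     101110111111
3. Add 1:           101111000000

Answer: 101111000000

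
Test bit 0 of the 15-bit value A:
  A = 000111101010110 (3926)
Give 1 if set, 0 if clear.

Bit 0 is the 1st from the right.
  000111101010110
                ^
That bit is 0.

Answer: 0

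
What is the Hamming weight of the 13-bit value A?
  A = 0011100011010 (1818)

0011100011010
1-bits at positions (from bit 0 = LSB): 1, 3, 4, 8, 9, 10
Count = 6

Answer: 6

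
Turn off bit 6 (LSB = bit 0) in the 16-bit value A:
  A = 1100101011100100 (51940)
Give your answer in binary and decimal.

Mask = ~(1 << 6) = 1111111110111111
Bit 6 of A is 1, so AND-ing with the mask clears it to 0.
  1100101011100100
& 1111111110111111
------------------
  1100101010100100

Answer: 1100101010100100 (51876)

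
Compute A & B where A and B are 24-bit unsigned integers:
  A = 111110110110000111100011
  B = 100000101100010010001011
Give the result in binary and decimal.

Apply & to each column (1 only where both bits are 1):
  111110110110000111100011
& 100000101100010010001011
--------------------------
  100000100100000010000011

Answer: 100000100100000010000011 (8536195)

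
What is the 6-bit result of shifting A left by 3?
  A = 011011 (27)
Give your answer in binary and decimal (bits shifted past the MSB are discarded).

Shift left by 3: drop the top 3 bit(s), append 3 zero(s) on the right.
  011011  ->  discard [011], keep [011], append 000
= 011000

Answer: 011000 (24)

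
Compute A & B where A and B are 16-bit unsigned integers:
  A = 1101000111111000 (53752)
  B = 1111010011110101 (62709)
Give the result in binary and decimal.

Apply & to each column (1 only where both bits are 1):
  1101000111111000
& 1111010011110101
------------------
  1101000011110000

Answer: 1101000011110000 (53488)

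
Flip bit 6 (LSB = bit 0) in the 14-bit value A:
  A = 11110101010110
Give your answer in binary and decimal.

Mask = 1 << 6 = 00000001000000
Bit 6 of A is 1; XOR with the mask flips it to 0.
  11110101010110
^ 00000001000000
----------------
  11110100010110

Answer: 11110100010110 (15638)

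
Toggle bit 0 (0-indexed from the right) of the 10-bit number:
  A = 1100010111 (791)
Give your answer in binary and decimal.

Mask = 1 << 0 = 0000000001
Bit 0 of A is 1; XOR with the mask flips it to 0.
  1100010111
^ 0000000001
------------
  1100010110

Answer: 1100010110 (790)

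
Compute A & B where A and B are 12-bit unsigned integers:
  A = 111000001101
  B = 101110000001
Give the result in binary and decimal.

Apply & to each column (1 only where both bits are 1):
  111000001101
& 101110000001
--------------
  101000000001

Answer: 101000000001 (2561)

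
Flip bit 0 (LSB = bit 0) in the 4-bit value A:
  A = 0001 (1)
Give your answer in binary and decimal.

Mask = 1 << 0 = 0001
Bit 0 of A is 1; XOR with the mask flips it to 0.
  0001
^ 0001
------
  0000

Answer: 0000 (0)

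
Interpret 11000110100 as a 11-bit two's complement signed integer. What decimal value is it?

MSB is 1, so the value is negative. Find the magnitude:
1. Invert bits:  00111001011
2. Add 1:        00111001100  = 460
3. Apply sign:   -460

Answer: -460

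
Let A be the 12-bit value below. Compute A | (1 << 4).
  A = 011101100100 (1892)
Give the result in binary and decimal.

Mask = 1 << 4 = 000000010000
Bit 4 of A is 0, so OR-ing with the mask flips it to 1.
  011101100100
| 000000010000
--------------
  011101110100

Answer: 011101110100 (1908)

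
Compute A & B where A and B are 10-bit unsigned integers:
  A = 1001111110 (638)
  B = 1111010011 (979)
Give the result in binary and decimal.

Apply & to each column (1 only where both bits are 1):
  1001111110
& 1111010011
------------
  1001010010

Answer: 1001010010 (594)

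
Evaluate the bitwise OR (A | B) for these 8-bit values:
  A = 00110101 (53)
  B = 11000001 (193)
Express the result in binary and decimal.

Apply | to each column (1 where either bit is 1):
  00110101
| 11000001
----------
  11110101

Answer: 11110101 (245)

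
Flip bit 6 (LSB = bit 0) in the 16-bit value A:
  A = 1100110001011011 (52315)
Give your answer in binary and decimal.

Mask = 1 << 6 = 0000000001000000
Bit 6 of A is 1; XOR with the mask flips it to 0.
  1100110001011011
^ 0000000001000000
------------------
  1100110000011011

Answer: 1100110000011011 (52251)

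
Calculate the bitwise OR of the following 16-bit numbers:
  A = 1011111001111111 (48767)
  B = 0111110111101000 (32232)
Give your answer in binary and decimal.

Apply | to each column (1 where either bit is 1):
  1011111001111111
| 0111110111101000
------------------
  1111111111111111

Answer: 1111111111111111 (65535)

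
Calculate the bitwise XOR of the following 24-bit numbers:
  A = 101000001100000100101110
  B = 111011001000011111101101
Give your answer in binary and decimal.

Apply ^ to each column (1 where bits differ):
  101000001100000100101110
^ 111011001000011111101101
--------------------------
  010011000100011011000011

Answer: 010011000100011011000011 (4998851)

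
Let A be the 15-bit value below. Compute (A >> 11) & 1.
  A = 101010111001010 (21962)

Bit 11 is the 12th from the right.
  101010111001010
     ^
That bit is 0.

Answer: 0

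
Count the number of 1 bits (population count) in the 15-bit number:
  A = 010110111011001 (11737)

010110111011001
1-bits at positions (from bit 0 = LSB): 0, 3, 4, 6, 7, 8, 10, 11, 13
Count = 9

Answer: 9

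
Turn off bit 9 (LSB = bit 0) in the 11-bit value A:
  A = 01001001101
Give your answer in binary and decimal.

Mask = ~(1 << 9) = 10111111111
Bit 9 of A is 1, so AND-ing with the mask clears it to 0.
  01001001101
& 10111111111
-------------
  00001001101

Answer: 00001001101 (77)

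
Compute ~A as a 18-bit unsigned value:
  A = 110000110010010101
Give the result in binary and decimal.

Flip each bit (0->1, 1->0):
  110000110010010101
  001111001101101010

Answer: 001111001101101010 (62314)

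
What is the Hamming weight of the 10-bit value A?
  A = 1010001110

1010001110
1-bits at positions (from bit 0 = LSB): 1, 2, 3, 7, 9
Count = 5

Answer: 5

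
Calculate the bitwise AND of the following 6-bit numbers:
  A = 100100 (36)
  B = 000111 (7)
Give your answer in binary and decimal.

Apply & to each column (1 only where both bits are 1):
  100100
& 000111
--------
  000100

Answer: 000100 (4)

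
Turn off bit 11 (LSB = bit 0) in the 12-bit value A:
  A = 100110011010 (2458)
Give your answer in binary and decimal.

Mask = ~(1 << 11) = 011111111111
Bit 11 of A is 1, so AND-ing with the mask clears it to 0.
  100110011010
& 011111111111
--------------
  000110011010

Answer: 000110011010 (410)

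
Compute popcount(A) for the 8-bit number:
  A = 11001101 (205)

11001101
1-bits at positions (from bit 0 = LSB): 0, 2, 3, 6, 7
Count = 5

Answer: 5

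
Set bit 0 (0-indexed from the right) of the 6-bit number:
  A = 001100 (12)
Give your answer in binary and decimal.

Mask = 1 << 0 = 000001
Bit 0 of A is 0, so OR-ing with the mask flips it to 1.
  001100
| 000001
--------
  001101

Answer: 001101 (13)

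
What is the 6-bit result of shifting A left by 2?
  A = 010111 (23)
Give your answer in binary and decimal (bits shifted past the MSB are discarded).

Shift left by 2: drop the top 2 bit(s), append 2 zero(s) on the right.
  010111  ->  discard [01], keep [0111], append 00
= 011100

Answer: 011100 (28)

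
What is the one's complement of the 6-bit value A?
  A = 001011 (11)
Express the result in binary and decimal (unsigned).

Flip each bit (0->1, 1->0):
  001011
  110100

Answer: 110100 (52)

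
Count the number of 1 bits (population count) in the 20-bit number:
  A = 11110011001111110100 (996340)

11110011001111110100
1-bits at positions (from bit 0 = LSB): 2, 4, 5, 6, 7, 8, 9, 12, 13, 16, 17, 18, 19
Count = 13

Answer: 13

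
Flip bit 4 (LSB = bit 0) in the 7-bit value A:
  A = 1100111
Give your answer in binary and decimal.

Mask = 1 << 4 = 0010000
Bit 4 of A is 0; XOR with the mask flips it to 1.
  1100111
^ 0010000
---------
  1110111

Answer: 1110111 (119)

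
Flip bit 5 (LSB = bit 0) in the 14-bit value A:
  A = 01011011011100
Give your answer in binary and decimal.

Mask = 1 << 5 = 00000000100000
Bit 5 of A is 0; XOR with the mask flips it to 1.
  01011011011100
^ 00000000100000
----------------
  01011011111100

Answer: 01011011111100 (5884)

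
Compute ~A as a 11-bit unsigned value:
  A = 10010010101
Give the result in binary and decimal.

Flip each bit (0->1, 1->0):
  10010010101
  01101101010

Answer: 01101101010 (874)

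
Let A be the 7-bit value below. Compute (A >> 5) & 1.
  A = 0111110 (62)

Bit 5 is the 6th from the right.
  0111110
   ^
That bit is 1.

Answer: 1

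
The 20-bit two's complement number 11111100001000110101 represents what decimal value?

MSB is 1, so the value is negative. Find the magnitude:
1. Invert bits:  00000011110111001010
2. Add 1:        00000011110111001011  = 15819
3. Apply sign:   -15819

Answer: -15819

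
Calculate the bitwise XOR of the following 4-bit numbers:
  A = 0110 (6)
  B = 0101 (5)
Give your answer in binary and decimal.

Apply ^ to each column (1 where bits differ):
  0110
^ 0101
------
  0011

Answer: 0011 (3)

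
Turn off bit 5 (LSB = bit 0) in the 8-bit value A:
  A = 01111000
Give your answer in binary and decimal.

Mask = ~(1 << 5) = 11011111
Bit 5 of A is 1, so AND-ing with the mask clears it to 0.
  01111000
& 11011111
----------
  01011000

Answer: 01011000 (88)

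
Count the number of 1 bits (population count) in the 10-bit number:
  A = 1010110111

1010110111
1-bits at positions (from bit 0 = LSB): 0, 1, 2, 4, 5, 7, 9
Count = 7

Answer: 7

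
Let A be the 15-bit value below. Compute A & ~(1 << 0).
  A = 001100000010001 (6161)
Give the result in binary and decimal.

Mask = ~(1 << 0) = 111111111111110
Bit 0 of A is 1, so AND-ing with the mask clears it to 0.
  001100000010001
& 111111111111110
-----------------
  001100000010000

Answer: 001100000010000 (6160)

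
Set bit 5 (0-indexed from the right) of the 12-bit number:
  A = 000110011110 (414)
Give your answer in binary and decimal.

Mask = 1 << 5 = 000000100000
Bit 5 of A is 0, so OR-ing with the mask flips it to 1.
  000110011110
| 000000100000
--------------
  000110111110

Answer: 000110111110 (446)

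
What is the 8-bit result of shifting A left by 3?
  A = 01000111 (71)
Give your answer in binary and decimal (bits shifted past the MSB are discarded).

Shift left by 3: drop the top 3 bit(s), append 3 zero(s) on the right.
  01000111  ->  discard [010], keep [00111], append 000
= 00111000

Answer: 00111000 (56)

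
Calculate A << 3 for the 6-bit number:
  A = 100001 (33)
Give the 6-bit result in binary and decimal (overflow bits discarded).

Shift left by 3: drop the top 3 bit(s), append 3 zero(s) on the right.
  100001  ->  discard [100], keep [001], append 000
= 001000

Answer: 001000 (8)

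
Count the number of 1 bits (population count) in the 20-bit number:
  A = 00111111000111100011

00111111000111100011
1-bits at positions (from bit 0 = LSB): 0, 1, 5, 6, 7, 8, 12, 13, 14, 15, 16, 17
Count = 12

Answer: 12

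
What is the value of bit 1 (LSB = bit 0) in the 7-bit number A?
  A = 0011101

Bit 1 is the 2nd from the right.
  0011101
       ^
That bit is 0.

Answer: 0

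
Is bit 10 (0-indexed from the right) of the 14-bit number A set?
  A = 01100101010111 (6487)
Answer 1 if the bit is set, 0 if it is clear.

Bit 10 is the 11th from the right.
  01100101010111
     ^
That bit is 0.

Answer: 0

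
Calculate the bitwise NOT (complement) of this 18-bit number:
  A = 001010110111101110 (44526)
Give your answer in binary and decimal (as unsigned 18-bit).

Flip each bit (0->1, 1->0):
  001010110111101110
  110101001000010001

Answer: 110101001000010001 (217617)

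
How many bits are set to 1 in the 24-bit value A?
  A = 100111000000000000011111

100111000000000000011111
1-bits at positions (from bit 0 = LSB): 0, 1, 2, 3, 4, 18, 19, 20, 23
Count = 9

Answer: 9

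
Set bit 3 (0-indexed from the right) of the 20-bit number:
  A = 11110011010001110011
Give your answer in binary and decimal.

Mask = 1 << 3 = 00000000000000001000
Bit 3 of A is 0, so OR-ing with the mask flips it to 1.
  11110011010001110011
| 00000000000000001000
----------------------
  11110011010001111011

Answer: 11110011010001111011 (996475)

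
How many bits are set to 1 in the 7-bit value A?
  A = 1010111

1010111
1-bits at positions (from bit 0 = LSB): 0, 1, 2, 4, 6
Count = 5

Answer: 5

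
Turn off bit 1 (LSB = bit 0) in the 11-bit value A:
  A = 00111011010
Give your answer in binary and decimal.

Mask = ~(1 << 1) = 11111111101
Bit 1 of A is 1, so AND-ing with the mask clears it to 0.
  00111011010
& 11111111101
-------------
  00111011000

Answer: 00111011000 (472)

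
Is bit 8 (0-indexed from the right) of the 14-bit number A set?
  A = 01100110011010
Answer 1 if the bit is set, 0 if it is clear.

Bit 8 is the 9th from the right.
  01100110011010
       ^
That bit is 1.

Answer: 1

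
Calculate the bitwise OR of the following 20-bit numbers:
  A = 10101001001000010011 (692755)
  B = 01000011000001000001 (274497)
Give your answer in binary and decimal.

Apply | to each column (1 where either bit is 1):
  10101001001000010011
| 01000011000001000001
----------------------
  11101011001001010011

Answer: 11101011001001010011 (963155)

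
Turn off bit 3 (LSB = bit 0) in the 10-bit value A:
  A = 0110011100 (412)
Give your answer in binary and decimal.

Mask = ~(1 << 3) = 1111110111
Bit 3 of A is 1, so AND-ing with the mask clears it to 0.
  0110011100
& 1111110111
------------
  0110010100

Answer: 0110010100 (404)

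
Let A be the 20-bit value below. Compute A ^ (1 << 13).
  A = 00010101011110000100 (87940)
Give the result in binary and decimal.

Mask = 1 << 13 = 00000010000000000000
Bit 13 of A is 0; XOR with the mask flips it to 1.
  00010101011110000100
^ 00000010000000000000
----------------------
  00010111011110000100

Answer: 00010111011110000100 (96132)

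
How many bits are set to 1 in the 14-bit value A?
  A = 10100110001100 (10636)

10100110001100
1-bits at positions (from bit 0 = LSB): 2, 3, 7, 8, 11, 13
Count = 6

Answer: 6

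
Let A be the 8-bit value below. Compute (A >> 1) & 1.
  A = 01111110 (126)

Bit 1 is the 2nd from the right.
  01111110
        ^
That bit is 1.

Answer: 1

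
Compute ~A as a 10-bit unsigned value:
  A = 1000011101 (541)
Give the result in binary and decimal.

Flip each bit (0->1, 1->0):
  1000011101
  0111100010

Answer: 0111100010 (482)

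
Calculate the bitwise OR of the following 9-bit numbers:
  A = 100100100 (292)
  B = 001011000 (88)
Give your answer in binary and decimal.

Apply | to each column (1 where either bit is 1):
  100100100
| 001011000
-----------
  101111100

Answer: 101111100 (380)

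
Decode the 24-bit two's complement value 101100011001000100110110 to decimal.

MSB is 1, so the value is negative. Find the magnitude:
1. Invert bits:  010011100110111011001001
2. Add 1:        010011100110111011001010  = 5140170
3. Apply sign:   -5140170

Answer: -5140170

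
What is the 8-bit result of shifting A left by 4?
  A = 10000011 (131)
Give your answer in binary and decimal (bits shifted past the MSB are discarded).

Shift left by 4: drop the top 4 bit(s), append 4 zero(s) on the right.
  10000011  ->  discard [1000], keep [0011], append 0000
= 00110000

Answer: 00110000 (48)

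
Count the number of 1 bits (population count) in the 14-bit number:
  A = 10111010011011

10111010011011
1-bits at positions (from bit 0 = LSB): 0, 1, 3, 4, 7, 9, 10, 11, 13
Count = 9

Answer: 9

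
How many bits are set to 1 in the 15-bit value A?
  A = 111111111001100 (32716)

111111111001100
1-bits at positions (from bit 0 = LSB): 2, 3, 6, 7, 8, 9, 10, 11, 12, 13, 14
Count = 11

Answer: 11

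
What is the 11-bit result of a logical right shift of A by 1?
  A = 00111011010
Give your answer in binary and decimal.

Logical shift right by 1: drop the bottom 1 bit(s), prepend 1 zero(s) on the left.
  00111011010  ->  keep [0011101101], discard [0], prepend 0
= 00011101101

Answer: 00011101101 (237)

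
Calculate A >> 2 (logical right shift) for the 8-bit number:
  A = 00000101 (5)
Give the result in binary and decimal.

Logical shift right by 2: drop the bottom 2 bit(s), prepend 2 zero(s) on the left.
  00000101  ->  keep [000001], discard [01], prepend 00
= 00000001

Answer: 00000001 (1)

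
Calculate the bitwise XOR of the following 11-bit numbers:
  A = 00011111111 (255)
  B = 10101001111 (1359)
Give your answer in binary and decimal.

Apply ^ to each column (1 where bits differ):
  00011111111
^ 10101001111
-------------
  10110110000

Answer: 10110110000 (1456)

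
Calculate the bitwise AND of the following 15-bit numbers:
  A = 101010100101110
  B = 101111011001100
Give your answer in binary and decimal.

Apply & to each column (1 only where both bits are 1):
  101010100101110
& 101111011001100
-----------------
  101010000001100

Answer: 101010000001100 (21516)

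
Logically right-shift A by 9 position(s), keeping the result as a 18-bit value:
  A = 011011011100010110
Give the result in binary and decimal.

Logical shift right by 9: drop the bottom 9 bit(s), prepend 9 zero(s) on the left.
  011011011100010110  ->  keep [011011011], discard [100010110], prepend 000000000
= 000000000011011011

Answer: 000000000011011011 (219)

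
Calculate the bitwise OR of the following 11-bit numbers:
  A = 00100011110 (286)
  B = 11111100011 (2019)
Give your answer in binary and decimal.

Apply | to each column (1 where either bit is 1):
  00100011110
| 11111100011
-------------
  11111111111

Answer: 11111111111 (2047)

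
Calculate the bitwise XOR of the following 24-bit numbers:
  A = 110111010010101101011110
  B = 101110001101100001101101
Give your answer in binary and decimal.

Apply ^ to each column (1 where bits differ):
  110111010010101101011110
^ 101110001101100001101101
--------------------------
  011001011111001100110011

Answer: 011001011111001100110011 (6681395)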